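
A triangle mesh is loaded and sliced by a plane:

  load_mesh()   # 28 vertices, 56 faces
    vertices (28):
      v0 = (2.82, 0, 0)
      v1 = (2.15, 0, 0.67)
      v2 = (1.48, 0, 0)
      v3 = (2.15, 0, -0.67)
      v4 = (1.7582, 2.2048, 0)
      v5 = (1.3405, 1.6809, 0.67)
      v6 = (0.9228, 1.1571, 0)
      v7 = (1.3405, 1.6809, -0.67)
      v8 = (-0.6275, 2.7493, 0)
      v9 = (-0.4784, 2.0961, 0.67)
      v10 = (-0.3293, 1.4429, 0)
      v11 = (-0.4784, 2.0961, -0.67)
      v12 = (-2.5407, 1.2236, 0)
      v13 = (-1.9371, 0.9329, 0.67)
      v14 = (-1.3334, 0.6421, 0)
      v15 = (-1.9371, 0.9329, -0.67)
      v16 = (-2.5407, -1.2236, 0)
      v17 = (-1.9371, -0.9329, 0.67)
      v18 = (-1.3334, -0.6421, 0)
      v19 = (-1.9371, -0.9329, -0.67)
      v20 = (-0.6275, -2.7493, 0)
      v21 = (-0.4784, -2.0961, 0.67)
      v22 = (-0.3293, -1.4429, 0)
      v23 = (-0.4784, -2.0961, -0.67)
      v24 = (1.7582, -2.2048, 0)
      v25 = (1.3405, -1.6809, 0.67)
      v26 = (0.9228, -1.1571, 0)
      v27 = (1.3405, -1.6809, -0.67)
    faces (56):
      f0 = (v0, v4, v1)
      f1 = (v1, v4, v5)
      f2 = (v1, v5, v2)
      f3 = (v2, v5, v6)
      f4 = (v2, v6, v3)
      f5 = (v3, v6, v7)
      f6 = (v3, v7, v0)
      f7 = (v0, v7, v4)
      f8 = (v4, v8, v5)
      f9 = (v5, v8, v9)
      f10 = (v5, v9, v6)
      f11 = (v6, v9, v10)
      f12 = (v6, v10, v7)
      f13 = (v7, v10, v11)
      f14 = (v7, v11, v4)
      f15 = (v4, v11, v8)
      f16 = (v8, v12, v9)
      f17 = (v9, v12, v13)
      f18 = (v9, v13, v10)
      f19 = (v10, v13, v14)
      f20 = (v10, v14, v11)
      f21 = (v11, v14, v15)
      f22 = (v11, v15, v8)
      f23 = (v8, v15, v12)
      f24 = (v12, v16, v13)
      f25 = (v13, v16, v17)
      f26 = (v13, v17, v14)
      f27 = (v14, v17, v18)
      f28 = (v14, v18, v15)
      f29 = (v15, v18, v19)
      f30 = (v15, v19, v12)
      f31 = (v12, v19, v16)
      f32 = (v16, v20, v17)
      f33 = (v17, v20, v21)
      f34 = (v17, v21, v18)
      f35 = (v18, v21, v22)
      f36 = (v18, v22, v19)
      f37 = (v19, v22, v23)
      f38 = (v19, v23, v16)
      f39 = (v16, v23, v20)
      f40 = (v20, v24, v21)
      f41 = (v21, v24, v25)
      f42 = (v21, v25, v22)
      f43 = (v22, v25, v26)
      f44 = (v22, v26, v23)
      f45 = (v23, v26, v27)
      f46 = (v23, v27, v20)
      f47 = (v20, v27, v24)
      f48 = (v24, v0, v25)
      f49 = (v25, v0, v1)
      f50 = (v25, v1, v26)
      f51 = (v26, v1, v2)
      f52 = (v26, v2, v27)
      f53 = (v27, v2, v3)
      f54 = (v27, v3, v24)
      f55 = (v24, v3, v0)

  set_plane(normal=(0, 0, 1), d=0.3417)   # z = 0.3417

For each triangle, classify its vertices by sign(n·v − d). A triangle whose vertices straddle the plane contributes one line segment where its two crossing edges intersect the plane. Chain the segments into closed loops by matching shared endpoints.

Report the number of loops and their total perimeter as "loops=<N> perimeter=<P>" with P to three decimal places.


Straddling triangles (28 of 56):
  (v0,v4,v1) [--+] → (1.95802, 1.08035, 0.3417)–(2.4783, 0, 0.3417)  len=1.1991
  (v1,v4,v5) [+-+] → (1.95802, 1.08035, 0.3417)–(1.54517, 1.93761, 0.3417)  len=0.9515
  (v1,v5,v2) [++-] → (1.40885, 0.857259, 0.3417)–(1.8217, 0, 0.3417)  len=0.9515
  (v2,v5,v6) [-+-] → (1.40885, 0.857259, 0.3417)–(1.13583, 1.42424, 0.3417)  len=0.6293
  (v4,v8,v5) [--+] → (0.37618, 2.20442, 0.3417)–(1.54517, 1.93761, 0.3417)  len=1.1991
  (v5,v8,v9) [+-+] → (0.37618, 2.20442, 0.3417)–(-0.551459, 2.41617, 0.3417)  len=0.9515
  (v5,v9,v6) [++-] → (0.208188, 1.63599, 0.3417)–(1.13583, 1.42424, 0.3417)  len=0.9515
  (v6,v9,v10) [-+-] → (0.208188, 1.63599, 0.3417)–(-0.405341, 1.77603, 0.3417)  len=0.6293
  (v8,v12,v9) [--+] → (-1.48893, 1.66857, 0.3417)–(-0.551459, 2.41617, 0.3417)  len=1.1991
  (v9,v12,v13) [+-+] → (-1.48893, 1.66857, 0.3417)–(-2.23286, 1.07534, 0.3417)  len=0.9515
  (v9,v13,v10) [++-] → (-1.14928, 1.1828, 0.3417)–(-0.405341, 1.77603, 0.3417)  len=0.9515
  (v10,v13,v14) [-+-] → (-1.14928, 1.1828, 0.3417)–(-1.64129, 0.790408, 0.3417)  len=0.6293
  (v12,v16,v13) [--+] → (-2.23286, -0.123785, 0.3417)–(-2.23286, 1.07534, 0.3417)  len=1.1991
  (v13,v16,v17) [+-+] → (-2.23286, -0.123785, 0.3417)–(-2.23286, -1.07534, 0.3417)  len=0.9516
  (v13,v17,v14) [++-] → (-1.64129, -0.16115, 0.3417)–(-1.64129, 0.790408, 0.3417)  len=0.9516
  (v14,v17,v18) [-+-] → (-1.64129, -0.16115, 0.3417)–(-1.64129, -0.790408, 0.3417)  len=0.6293
  (v16,v20,v17) [--+] → (-1.2954, -1.82294, 0.3417)–(-2.23286, -1.07534, 0.3417)  len=1.1991
  (v17,v20,v21) [+-+] → (-1.2954, -1.82294, 0.3417)–(-0.551459, -2.41617, 0.3417)  len=0.9515
  (v17,v21,v18) [++-] → (-0.89735, -1.38364, 0.3417)–(-1.64129, -0.790408, 0.3417)  len=0.9515
  (v18,v21,v22) [-+-] → (-0.89735, -1.38364, 0.3417)–(-0.405341, -1.77603, 0.3417)  len=0.6293
  (v20,v24,v21) [--+] → (0.617534, -2.14936, 0.3417)–(-0.551459, -2.41617, 0.3417)  len=1.1991
  (v21,v24,v25) [+-+] → (0.617534, -2.14936, 0.3417)–(1.54517, -1.93761, 0.3417)  len=0.9515
  (v21,v25,v22) [++-] → (0.522298, -1.56428, 0.3417)–(-0.405341, -1.77603, 0.3417)  len=0.9515
  (v22,v25,v26) [-+-] → (0.522298, -1.56428, 0.3417)–(1.13583, -1.42424, 0.3417)  len=0.6293
  (v24,v0,v25) [--+] → (2.06546, -0.857259, 0.3417)–(1.54517, -1.93761, 0.3417)  len=1.1991
  (v25,v0,v1) [+-+] → (2.06546, -0.857259, 0.3417)–(2.4783, 0, 0.3417)  len=0.9515
  (v25,v1,v26) [++-] → (1.54867, -0.566979, 0.3417)–(1.13583, -1.42424, 0.3417)  len=0.9515
  (v26,v1,v2) [-+-] → (1.54867, -0.566979, 0.3417)–(1.8217, 0, 0.3417)  len=0.6293

Chained into 2 loop(s):
  loop 1: 14 segments, perimeter = 15.0541
  loop 2: 14 segments, perimeter = 11.0657
Total perimeter = 26.120

loops=2 perimeter=26.120


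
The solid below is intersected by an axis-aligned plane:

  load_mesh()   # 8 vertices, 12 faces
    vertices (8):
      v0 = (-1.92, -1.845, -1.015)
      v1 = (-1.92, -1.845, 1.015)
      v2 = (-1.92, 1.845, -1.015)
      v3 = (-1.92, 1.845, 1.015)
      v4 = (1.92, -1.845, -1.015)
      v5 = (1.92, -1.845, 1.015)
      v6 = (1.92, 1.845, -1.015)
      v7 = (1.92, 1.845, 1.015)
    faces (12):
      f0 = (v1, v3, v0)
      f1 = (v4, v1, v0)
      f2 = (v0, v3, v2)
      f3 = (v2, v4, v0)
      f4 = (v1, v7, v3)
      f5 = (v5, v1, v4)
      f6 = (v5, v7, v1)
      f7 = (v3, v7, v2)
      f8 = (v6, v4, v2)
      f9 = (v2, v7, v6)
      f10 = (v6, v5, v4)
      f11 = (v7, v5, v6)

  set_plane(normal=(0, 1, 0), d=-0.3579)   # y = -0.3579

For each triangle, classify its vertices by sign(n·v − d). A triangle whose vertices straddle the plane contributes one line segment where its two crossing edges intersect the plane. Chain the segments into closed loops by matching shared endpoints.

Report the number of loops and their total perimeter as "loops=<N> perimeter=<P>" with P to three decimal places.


Straddling triangles (8 of 12):
  (v1,v3,v0) [-+-] → (-1.92, -0.3579, 1.015)–(-1.92, -0.3579, -0.196893)  len=1.2119
  (v0,v3,v2) [-++] → (-1.92, -0.3579, -0.196893)–(-1.92, -0.3579, -1.015)  len=0.8181
  (v2,v4,v0) [+--] → (0.372449, -0.3579, -1.015)–(-1.92, -0.3579, -1.015)  len=2.2924
  (v1,v7,v3) [-++] → (-0.372449, -0.3579, 1.015)–(-1.92, -0.3579, 1.015)  len=1.5476
  (v5,v7,v1) [-+-] → (1.92, -0.3579, 1.015)–(-0.372449, -0.3579, 1.015)  len=2.2924
  (v6,v4,v2) [+-+] → (1.92, -0.3579, -1.015)–(0.372449, -0.3579, -1.015)  len=1.5476
  (v6,v5,v4) [+--] → (1.92, -0.3579, 0.196893)–(1.92, -0.3579, -1.015)  len=1.2119
  (v7,v5,v6) [+-+] → (1.92, -0.3579, 1.015)–(1.92, -0.3579, 0.196893)  len=0.8181

Chained into 1 loop(s):
  loop 1: 8 segments, perimeter = 11.7400
Total perimeter = 11.740

loops=1 perimeter=11.740


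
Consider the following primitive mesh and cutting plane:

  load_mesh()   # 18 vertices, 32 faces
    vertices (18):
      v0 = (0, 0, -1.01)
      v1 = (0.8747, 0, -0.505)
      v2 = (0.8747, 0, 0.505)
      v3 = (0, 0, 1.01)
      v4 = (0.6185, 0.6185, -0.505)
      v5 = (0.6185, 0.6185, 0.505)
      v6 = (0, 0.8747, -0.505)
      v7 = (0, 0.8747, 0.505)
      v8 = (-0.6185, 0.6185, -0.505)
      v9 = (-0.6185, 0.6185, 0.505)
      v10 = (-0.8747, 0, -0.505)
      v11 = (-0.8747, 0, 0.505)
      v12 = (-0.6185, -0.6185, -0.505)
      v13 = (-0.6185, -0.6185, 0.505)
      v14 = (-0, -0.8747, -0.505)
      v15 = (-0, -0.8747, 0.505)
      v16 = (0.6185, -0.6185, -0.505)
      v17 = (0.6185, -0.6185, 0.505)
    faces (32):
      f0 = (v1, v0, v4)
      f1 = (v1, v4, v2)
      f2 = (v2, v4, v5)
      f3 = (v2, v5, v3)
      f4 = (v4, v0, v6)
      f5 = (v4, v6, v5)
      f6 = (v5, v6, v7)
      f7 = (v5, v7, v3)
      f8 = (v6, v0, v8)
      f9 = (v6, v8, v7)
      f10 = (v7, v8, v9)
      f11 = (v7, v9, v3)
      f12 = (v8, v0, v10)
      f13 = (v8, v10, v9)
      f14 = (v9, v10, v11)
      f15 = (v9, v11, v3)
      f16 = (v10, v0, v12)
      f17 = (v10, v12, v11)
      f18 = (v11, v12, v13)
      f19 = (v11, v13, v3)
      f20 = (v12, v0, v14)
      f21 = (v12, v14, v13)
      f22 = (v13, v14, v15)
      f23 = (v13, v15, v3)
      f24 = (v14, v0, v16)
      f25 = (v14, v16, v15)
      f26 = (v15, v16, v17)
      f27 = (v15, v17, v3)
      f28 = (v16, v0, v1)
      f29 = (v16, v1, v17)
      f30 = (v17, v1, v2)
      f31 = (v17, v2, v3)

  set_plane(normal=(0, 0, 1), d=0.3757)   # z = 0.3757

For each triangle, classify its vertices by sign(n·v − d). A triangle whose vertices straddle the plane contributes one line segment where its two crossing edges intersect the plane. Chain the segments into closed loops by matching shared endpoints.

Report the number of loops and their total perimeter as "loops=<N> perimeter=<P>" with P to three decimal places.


Straddling triangles (16 of 32):
  (v1,v4,v2) [--+] → (0.841901, 0.0791802, 0.3757)–(0.8747, 0, 0.3757)  len=0.0857
  (v2,v4,v5) [+-+] → (0.841901, 0.0791802, 0.3757)–(0.6185, 0.6185, 0.3757)  len=0.5838
  (v4,v6,v5) [--+] → (0.53932, 0.651299, 0.3757)–(0.6185, 0.6185, 0.3757)  len=0.0857
  (v5,v6,v7) [+-+] → (0.53932, 0.651299, 0.3757)–(0, 0.8747, 0.3757)  len=0.5838
  (v6,v8,v7) [--+] → (-0.0791802, 0.841901, 0.3757)–(0, 0.8747, 0.3757)  len=0.0857
  (v7,v8,v9) [+-+] → (-0.0791802, 0.841901, 0.3757)–(-0.6185, 0.6185, 0.3757)  len=0.5838
  (v8,v10,v9) [--+] → (-0.651299, 0.53932, 0.3757)–(-0.6185, 0.6185, 0.3757)  len=0.0857
  (v9,v10,v11) [+-+] → (-0.651299, 0.53932, 0.3757)–(-0.8747, 0, 0.3757)  len=0.5838
  (v10,v12,v11) [--+] → (-0.841901, -0.0791802, 0.3757)–(-0.8747, 0, 0.3757)  len=0.0857
  (v11,v12,v13) [+-+] → (-0.841901, -0.0791802, 0.3757)–(-0.6185, -0.6185, 0.3757)  len=0.5838
  (v12,v14,v13) [--+] → (-0.53932, -0.651299, 0.3757)–(-0.6185, -0.6185, 0.3757)  len=0.0857
  (v13,v14,v15) [+-+] → (-0.53932, -0.651299, 0.3757)–(0, -0.8747, 0.3757)  len=0.5838
  (v14,v16,v15) [--+] → (0.0791802, -0.841901, 0.3757)–(0, -0.8747, 0.3757)  len=0.0857
  (v15,v16,v17) [+-+] → (0.0791802, -0.841901, 0.3757)–(0.6185, -0.6185, 0.3757)  len=0.5838
  (v16,v1,v17) [--+] → (0.651299, -0.53932, 0.3757)–(0.6185, -0.6185, 0.3757)  len=0.0857
  (v17,v1,v2) [+-+] → (0.651299, -0.53932, 0.3757)–(0.8747, 0, 0.3757)  len=0.5838

Chained into 1 loop(s):
  loop 1: 16 segments, perimeter = 5.3557
Total perimeter = 5.356

loops=1 perimeter=5.356


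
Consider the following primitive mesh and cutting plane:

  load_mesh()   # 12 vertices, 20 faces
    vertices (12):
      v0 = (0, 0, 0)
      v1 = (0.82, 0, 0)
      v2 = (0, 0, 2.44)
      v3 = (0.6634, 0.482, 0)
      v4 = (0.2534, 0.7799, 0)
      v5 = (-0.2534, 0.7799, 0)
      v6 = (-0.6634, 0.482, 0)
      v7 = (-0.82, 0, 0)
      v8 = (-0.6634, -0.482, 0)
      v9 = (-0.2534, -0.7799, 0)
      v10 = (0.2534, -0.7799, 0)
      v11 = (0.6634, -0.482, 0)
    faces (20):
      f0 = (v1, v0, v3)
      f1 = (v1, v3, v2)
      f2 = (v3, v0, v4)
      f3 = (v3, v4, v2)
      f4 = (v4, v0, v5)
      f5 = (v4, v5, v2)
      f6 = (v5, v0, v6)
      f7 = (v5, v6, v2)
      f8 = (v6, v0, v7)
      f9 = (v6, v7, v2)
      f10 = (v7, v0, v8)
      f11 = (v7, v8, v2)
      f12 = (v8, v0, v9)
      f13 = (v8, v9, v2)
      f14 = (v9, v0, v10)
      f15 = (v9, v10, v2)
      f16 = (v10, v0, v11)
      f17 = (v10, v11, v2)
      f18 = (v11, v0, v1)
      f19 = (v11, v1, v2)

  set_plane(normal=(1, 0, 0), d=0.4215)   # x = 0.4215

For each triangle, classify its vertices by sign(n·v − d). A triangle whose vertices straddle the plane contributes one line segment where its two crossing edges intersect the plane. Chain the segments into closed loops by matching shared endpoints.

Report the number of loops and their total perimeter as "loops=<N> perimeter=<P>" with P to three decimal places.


loops=1 perimeter=4.081

Straddling triangles (8 of 20):
  (v1,v0,v3) [+-+] → (0.4215, 0, 0)–(0.4215, 0.306245, 0)  len=0.3062
  (v1,v3,v2) [++-] → (0.4215, 0.306245, 0.889714)–(0.4215, 0, 1.18578)  len=0.4260
  (v3,v0,v4) [+--] → (0.4215, 0.306245, 0)–(0.4215, 0.657761, 0)  len=0.3515
  (v3,v4,v2) [+--] → (0.4215, 0.657761, 0)–(0.4215, 0.306245, 0.889714)  len=0.9566
  (v10,v0,v11) [--+] → (0.4215, -0.306245, 0)–(0.4215, -0.657761, 0)  len=0.3515
  (v10,v11,v2) [-+-] → (0.4215, -0.657761, 0)–(0.4215, -0.306245, 0.889714)  len=0.9566
  (v11,v0,v1) [+-+] → (0.4215, -0.306245, 0)–(0.4215, 0, 0)  len=0.3062
  (v11,v1,v2) [++-] → (0.4215, 0, 1.18578)–(0.4215, -0.306245, 0.889714)  len=0.4260

Chained into 1 loop(s):
  loop 1: 8 segments, perimeter = 4.0807
Total perimeter = 4.081


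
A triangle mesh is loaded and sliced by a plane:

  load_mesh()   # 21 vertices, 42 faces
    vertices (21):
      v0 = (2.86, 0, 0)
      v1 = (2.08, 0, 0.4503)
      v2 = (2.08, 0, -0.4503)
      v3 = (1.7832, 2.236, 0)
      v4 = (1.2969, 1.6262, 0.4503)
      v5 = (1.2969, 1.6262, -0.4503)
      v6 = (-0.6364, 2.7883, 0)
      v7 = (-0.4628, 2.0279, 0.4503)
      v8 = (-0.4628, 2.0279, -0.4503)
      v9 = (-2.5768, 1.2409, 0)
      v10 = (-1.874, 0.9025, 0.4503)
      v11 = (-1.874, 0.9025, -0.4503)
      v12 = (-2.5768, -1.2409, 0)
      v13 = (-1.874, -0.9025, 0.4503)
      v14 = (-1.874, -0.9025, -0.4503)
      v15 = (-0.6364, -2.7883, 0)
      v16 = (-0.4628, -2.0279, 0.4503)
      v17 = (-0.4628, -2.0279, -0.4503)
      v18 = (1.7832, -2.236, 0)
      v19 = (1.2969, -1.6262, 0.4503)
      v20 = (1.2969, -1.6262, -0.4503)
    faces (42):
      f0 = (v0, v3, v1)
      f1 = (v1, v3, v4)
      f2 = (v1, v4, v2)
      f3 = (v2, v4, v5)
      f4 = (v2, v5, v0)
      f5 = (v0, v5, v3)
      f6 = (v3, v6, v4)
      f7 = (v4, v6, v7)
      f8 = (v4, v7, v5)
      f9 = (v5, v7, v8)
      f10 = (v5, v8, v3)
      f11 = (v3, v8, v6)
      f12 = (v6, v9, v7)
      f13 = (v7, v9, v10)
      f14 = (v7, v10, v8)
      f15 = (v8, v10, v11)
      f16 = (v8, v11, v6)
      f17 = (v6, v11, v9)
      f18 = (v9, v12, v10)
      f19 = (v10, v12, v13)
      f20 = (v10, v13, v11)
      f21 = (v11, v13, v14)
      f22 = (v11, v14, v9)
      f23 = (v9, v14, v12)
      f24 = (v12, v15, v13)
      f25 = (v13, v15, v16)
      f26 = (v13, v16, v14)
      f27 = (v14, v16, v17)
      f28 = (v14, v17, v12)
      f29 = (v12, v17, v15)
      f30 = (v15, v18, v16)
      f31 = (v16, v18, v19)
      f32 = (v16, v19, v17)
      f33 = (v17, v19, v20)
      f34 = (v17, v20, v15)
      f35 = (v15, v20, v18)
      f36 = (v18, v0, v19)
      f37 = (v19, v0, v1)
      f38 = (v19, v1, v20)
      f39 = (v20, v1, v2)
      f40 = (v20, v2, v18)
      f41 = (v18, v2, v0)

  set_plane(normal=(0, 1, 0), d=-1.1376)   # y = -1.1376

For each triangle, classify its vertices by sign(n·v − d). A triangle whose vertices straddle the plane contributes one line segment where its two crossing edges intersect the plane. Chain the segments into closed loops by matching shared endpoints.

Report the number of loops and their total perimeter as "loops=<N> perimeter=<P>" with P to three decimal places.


Straddling triangles (14 of 42):
  (v9,v12,v10) [+-+] → (-2.5768, -1.1376, 0)–(-2.54293, -1.1376, 0.021702)  len=0.0402
  (v10,v12,v13) [+-+] → (-2.54293, -1.1376, 0.021702)–(-2.36226, -1.1376, 0.137459)  len=0.2146
  (v9,v14,v12) [++-] → (-2.36226, -1.1376, -0.137459)–(-2.5768, -1.1376, 0)  len=0.2548
  (v12,v15,v13) [--+] → (-1.71971, -1.1376, 0.394162)–(-2.36226, -1.1376, 0.137459)  len=0.6919
  (v13,v15,v16) [+--] → (-1.71971, -1.1376, 0.394162)–(-1.5792, -1.1376, 0.4503)  len=0.1513
  (v13,v16,v14) [+-+] → (-1.5792, -1.1376, 0.4503)–(-1.5792, -1.1376, -0.262162)  len=0.7125
  (v14,v16,v17) [+--] → (-1.5792, -1.1376, -0.262162)–(-1.5792, -1.1376, -0.4503)  len=0.1881
  (v14,v17,v12) [+--] → (-1.5792, -1.1376, -0.4503)–(-2.36226, -1.1376, -0.137459)  len=0.8432
  (v18,v0,v19) [-+-] → (2.31216, -1.1376, 0)–(1.76654, -1.1376, 0.315005)  len=0.6300
  (v19,v0,v1) [-++] → (1.76654, -1.1376, 0.315005)–(1.53219, -1.1376, 0.4503)  len=0.2706
  (v19,v1,v20) [-+-] → (1.53219, -1.1376, 0.4503)–(1.53219, -1.1376, -0.17971)  len=0.6300
  (v20,v1,v2) [-++] → (1.53219, -1.1376, -0.17971)–(1.53219, -1.1376, -0.4503)  len=0.2706
  (v20,v2,v18) [-+-] → (1.53219, -1.1376, -0.4503)–(1.929, -1.1376, -0.221203)  len=0.4582
  (v18,v2,v0) [-++] → (1.929, -1.1376, -0.221203)–(2.31216, -1.1376, 0)  len=0.4424

Chained into 2 loop(s):
  loop 1: 8 segments, perimeter = 3.0967
  loop 2: 6 segments, perimeter = 2.7019
Total perimeter = 5.799

loops=2 perimeter=5.799


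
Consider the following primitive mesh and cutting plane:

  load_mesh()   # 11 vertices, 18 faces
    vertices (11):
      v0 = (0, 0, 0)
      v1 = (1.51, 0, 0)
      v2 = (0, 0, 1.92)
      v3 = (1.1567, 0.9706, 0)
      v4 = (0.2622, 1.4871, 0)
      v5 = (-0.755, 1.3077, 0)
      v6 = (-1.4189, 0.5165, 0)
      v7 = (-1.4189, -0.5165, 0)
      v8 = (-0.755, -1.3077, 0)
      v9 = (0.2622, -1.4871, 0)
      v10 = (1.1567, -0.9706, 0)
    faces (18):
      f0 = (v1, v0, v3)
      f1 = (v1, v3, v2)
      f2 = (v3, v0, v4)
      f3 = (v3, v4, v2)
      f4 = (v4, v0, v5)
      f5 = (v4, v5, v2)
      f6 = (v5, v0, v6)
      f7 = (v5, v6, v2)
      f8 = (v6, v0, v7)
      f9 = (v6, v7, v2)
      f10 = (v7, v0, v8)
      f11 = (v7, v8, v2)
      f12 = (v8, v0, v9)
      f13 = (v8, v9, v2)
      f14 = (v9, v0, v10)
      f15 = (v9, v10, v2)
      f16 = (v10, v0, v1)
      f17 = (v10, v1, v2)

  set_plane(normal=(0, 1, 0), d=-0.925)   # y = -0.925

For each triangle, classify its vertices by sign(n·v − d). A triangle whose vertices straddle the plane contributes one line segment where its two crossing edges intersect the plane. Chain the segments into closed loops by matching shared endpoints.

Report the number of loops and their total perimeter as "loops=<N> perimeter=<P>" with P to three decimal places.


Straddling triangles (8 of 18):
  (v7,v0,v8) [++-] → (-0.534048, -0.925, 0)–(-1.07613, -0.925, 0)  len=0.5421
  (v7,v8,v2) [+-+] → (-1.07613, -0.925, 0)–(-0.534048, -0.925, 0.56189)  len=0.7807
  (v8,v0,v9) [-+-] → (-0.534048, -0.925, 0)–(0.163093, -0.925, 0)  len=0.6971
  (v8,v9,v2) [--+] → (0.163093, -0.925, 0.725729)–(-0.534048, -0.925, 0.56189)  len=0.7161
  (v9,v0,v10) [-+-] → (0.163093, -0.925, 0)–(1.10236, -0.925, 0)  len=0.9393
  (v9,v10,v2) [--+] → (1.10236, -0.925, 0.090204)–(0.163093, -0.925, 0.725729)  len=1.1341
  (v10,v0,v1) [-++] → (1.10236, -0.925, 0)–(1.1733, -0.925, 0)  len=0.0709
  (v10,v1,v2) [-++] → (1.1733, -0.925, 0)–(1.10236, -0.925, 0.090204)  len=0.1148

Chained into 1 loop(s):
  loop 1: 8 segments, perimeter = 4.9951
Total perimeter = 4.995

loops=1 perimeter=4.995


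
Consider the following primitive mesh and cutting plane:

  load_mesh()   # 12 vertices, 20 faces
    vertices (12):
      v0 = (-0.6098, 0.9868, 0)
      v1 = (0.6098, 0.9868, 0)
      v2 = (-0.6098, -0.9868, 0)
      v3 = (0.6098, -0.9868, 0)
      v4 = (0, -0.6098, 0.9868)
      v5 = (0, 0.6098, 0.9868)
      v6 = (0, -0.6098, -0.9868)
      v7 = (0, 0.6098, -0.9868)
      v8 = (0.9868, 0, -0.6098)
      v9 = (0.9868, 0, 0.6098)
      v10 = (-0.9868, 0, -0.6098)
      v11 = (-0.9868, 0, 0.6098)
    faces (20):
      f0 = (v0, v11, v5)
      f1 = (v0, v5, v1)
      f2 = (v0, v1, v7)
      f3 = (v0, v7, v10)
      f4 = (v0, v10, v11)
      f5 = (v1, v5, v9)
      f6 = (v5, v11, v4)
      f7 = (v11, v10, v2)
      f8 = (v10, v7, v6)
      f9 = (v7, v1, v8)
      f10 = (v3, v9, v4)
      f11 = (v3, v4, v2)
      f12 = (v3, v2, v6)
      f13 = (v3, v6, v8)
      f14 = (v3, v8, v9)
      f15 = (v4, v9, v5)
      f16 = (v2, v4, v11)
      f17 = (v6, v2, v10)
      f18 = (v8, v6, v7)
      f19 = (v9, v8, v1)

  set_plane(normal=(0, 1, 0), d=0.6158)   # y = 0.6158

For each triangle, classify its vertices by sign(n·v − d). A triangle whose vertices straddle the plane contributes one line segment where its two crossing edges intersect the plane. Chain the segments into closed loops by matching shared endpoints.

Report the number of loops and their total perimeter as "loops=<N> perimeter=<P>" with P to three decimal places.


Straddling triangles (8 of 20):
  (v0,v11,v5) [+--] → (-0.751538, 0.6158, 0.229262)–(-0.00970504, 0.6158, 0.971095)  len=1.0491
  (v0,v5,v1) [+-+] → (-0.00970504, 0.6158, 0.971095)–(0.00970504, 0.6158, 0.971095)  len=0.0194
  (v0,v1,v7) [++-] → (0.00970504, 0.6158, -0.971095)–(-0.00970504, 0.6158, -0.971095)  len=0.0194
  (v0,v7,v10) [+--] → (-0.00970504, 0.6158, -0.971095)–(-0.751538, 0.6158, -0.229262)  len=1.0491
  (v0,v10,v11) [+--] → (-0.751538, 0.6158, -0.229262)–(-0.751538, 0.6158, 0.229262)  len=0.4585
  (v1,v5,v9) [+--] → (0.00970504, 0.6158, 0.971095)–(0.751538, 0.6158, 0.229262)  len=1.0491
  (v7,v1,v8) [-+-] → (0.00970504, 0.6158, -0.971095)–(0.751538, 0.6158, -0.229262)  len=1.0491
  (v9,v8,v1) [--+] → (0.751538, 0.6158, -0.229262)–(0.751538, 0.6158, 0.229262)  len=0.4585

Chained into 1 loop(s):
  loop 1: 8 segments, perimeter = 5.1523
Total perimeter = 5.152

loops=1 perimeter=5.152


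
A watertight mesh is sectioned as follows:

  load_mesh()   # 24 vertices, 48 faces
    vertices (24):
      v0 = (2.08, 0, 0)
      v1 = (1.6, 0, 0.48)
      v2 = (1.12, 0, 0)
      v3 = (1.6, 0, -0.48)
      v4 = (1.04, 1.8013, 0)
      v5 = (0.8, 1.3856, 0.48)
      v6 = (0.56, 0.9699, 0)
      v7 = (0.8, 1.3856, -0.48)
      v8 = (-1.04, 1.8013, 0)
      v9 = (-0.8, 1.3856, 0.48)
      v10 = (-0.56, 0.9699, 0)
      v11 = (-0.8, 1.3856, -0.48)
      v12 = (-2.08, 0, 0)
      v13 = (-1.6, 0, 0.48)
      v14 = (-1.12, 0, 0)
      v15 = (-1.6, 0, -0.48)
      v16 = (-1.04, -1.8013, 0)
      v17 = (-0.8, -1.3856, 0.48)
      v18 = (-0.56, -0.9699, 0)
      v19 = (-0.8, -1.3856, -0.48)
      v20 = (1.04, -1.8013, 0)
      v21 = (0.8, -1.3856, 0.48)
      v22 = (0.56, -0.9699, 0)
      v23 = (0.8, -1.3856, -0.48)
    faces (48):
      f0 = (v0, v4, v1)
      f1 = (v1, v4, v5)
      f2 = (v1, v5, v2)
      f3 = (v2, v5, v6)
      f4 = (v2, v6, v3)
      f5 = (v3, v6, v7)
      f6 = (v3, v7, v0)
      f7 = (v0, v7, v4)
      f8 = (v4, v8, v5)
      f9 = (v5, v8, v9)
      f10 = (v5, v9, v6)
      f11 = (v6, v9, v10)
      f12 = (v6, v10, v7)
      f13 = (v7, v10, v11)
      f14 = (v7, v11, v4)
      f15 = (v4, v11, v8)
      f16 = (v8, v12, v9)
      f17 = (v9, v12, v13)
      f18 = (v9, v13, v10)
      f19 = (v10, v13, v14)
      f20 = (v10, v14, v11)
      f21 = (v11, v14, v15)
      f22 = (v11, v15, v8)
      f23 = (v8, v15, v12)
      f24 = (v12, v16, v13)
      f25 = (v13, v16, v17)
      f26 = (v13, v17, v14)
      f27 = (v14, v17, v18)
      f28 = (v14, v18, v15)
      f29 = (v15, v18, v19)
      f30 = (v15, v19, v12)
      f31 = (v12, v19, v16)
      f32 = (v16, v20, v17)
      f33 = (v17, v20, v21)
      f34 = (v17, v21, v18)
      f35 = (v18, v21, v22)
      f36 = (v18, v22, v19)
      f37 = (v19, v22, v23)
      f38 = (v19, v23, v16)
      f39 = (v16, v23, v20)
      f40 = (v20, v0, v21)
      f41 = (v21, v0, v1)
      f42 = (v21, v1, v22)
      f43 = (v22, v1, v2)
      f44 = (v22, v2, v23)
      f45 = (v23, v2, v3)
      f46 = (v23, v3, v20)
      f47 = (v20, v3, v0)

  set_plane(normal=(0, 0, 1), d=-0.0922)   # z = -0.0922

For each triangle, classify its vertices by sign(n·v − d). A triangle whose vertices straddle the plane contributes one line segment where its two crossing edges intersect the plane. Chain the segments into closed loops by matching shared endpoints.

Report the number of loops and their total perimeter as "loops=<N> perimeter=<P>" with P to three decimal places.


loops=2 perimeter=19.200

Straddling triangles (24 of 48):
  (v2,v6,v3) [++-] → (0.759767, 0.783598, -0.0922)–(1.2122, 0, -0.0922)  len=0.9048
  (v3,v6,v7) [-+-] → (0.759767, 0.783598, -0.0922)–(0.6061, 1.04975, -0.0922)  len=0.3073
  (v3,v7,v0) [--+] → (1.83413, 0.266151, -0.0922)–(1.9878, 0, -0.0922)  len=0.3073
  (v0,v7,v4) [+-+] → (1.83413, 0.266151, -0.0922)–(0.9939, 1.72145, -0.0922)  len=1.6804
  (v6,v10,v7) [++-] → (-0.298767, 1.04975, -0.0922)–(0.6061, 1.04975, -0.0922)  len=0.9049
  (v7,v10,v11) [-+-] → (-0.298767, 1.04975, -0.0922)–(-0.6061, 1.04975, -0.0922)  len=0.3073
  (v7,v11,v4) [--+] → (0.686567, 1.72145, -0.0922)–(0.9939, 1.72145, -0.0922)  len=0.3073
  (v4,v11,v8) [+-+] → (0.686567, 1.72145, -0.0922)–(-0.9939, 1.72145, -0.0922)  len=1.6805
  (v10,v14,v11) [++-] → (-1.05853, 0.266151, -0.0922)–(-0.6061, 1.04975, -0.0922)  len=0.9048
  (v11,v14,v15) [-+-] → (-1.05853, 0.266151, -0.0922)–(-1.2122, 0, -0.0922)  len=0.3073
  (v11,v15,v8) [--+] → (-1.14757, 1.4553, -0.0922)–(-0.9939, 1.72145, -0.0922)  len=0.3073
  (v8,v15,v12) [+-+] → (-1.14757, 1.4553, -0.0922)–(-1.9878, 0, -0.0922)  len=1.6804
  (v14,v18,v15) [++-] → (-0.759767, -0.783598, -0.0922)–(-1.2122, 0, -0.0922)  len=0.9048
  (v15,v18,v19) [-+-] → (-0.759767, -0.783598, -0.0922)–(-0.6061, -1.04975, -0.0922)  len=0.3073
  (v15,v19,v12) [--+] → (-1.83413, -0.266151, -0.0922)–(-1.9878, 0, -0.0922)  len=0.3073
  (v12,v19,v16) [+-+] → (-1.83413, -0.266151, -0.0922)–(-0.9939, -1.72145, -0.0922)  len=1.6804
  (v18,v22,v19) [++-] → (0.298767, -1.04975, -0.0922)–(-0.6061, -1.04975, -0.0922)  len=0.9049
  (v19,v22,v23) [-+-] → (0.298767, -1.04975, -0.0922)–(0.6061, -1.04975, -0.0922)  len=0.3073
  (v19,v23,v16) [--+] → (-0.686567, -1.72145, -0.0922)–(-0.9939, -1.72145, -0.0922)  len=0.3073
  (v16,v23,v20) [+-+] → (-0.686567, -1.72145, -0.0922)–(0.9939, -1.72145, -0.0922)  len=1.6805
  (v22,v2,v23) [++-] → (1.05853, -0.266151, -0.0922)–(0.6061, -1.04975, -0.0922)  len=0.9048
  (v23,v2,v3) [-+-] → (1.05853, -0.266151, -0.0922)–(1.2122, 0, -0.0922)  len=0.3073
  (v23,v3,v20) [--+] → (1.14757, -1.4553, -0.0922)–(0.9939, -1.72145, -0.0922)  len=0.3073
  (v20,v3,v0) [+-+] → (1.14757, -1.4553, -0.0922)–(1.9878, 0, -0.0922)  len=1.6804

Chained into 2 loop(s):
  loop 1: 12 segments, perimeter = 7.2730
  loop 2: 12 segments, perimeter = 11.9267
Total perimeter = 19.200


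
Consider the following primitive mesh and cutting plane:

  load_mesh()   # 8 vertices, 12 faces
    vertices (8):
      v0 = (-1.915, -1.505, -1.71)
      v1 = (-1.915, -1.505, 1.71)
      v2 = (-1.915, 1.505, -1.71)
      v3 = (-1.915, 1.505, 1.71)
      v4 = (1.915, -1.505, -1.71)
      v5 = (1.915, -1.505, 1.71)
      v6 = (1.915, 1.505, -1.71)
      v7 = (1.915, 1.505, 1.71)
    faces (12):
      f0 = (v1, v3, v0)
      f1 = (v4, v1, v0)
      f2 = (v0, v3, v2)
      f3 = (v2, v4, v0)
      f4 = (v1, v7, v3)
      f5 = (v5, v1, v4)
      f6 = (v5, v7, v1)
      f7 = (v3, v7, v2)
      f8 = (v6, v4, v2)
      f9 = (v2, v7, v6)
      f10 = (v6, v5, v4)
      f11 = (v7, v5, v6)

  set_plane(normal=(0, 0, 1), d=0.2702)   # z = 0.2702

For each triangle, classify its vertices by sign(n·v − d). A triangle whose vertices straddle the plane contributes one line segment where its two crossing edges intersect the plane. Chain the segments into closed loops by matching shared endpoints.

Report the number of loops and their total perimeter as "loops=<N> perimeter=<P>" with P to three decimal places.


loops=1 perimeter=13.680

Straddling triangles (8 of 12):
  (v1,v3,v0) [++-] → (-1.915, 0.237808, 0.2702)–(-1.915, -1.505, 0.2702)  len=1.7428
  (v4,v1,v0) [-+-] → (-0.302592, -1.505, 0.2702)–(-1.915, -1.505, 0.2702)  len=1.6124
  (v0,v3,v2) [-+-] → (-1.915, 0.237808, 0.2702)–(-1.915, 1.505, 0.2702)  len=1.2672
  (v5,v1,v4) [++-] → (-0.302592, -1.505, 0.2702)–(1.915, -1.505, 0.2702)  len=2.2176
  (v3,v7,v2) [++-] → (0.302592, 1.505, 0.2702)–(-1.915, 1.505, 0.2702)  len=2.2176
  (v2,v7,v6) [-+-] → (0.302592, 1.505, 0.2702)–(1.915, 1.505, 0.2702)  len=1.6124
  (v6,v5,v4) [-+-] → (1.915, -0.237808, 0.2702)–(1.915, -1.505, 0.2702)  len=1.2672
  (v7,v5,v6) [++-] → (1.915, -0.237808, 0.2702)–(1.915, 1.505, 0.2702)  len=1.7428

Chained into 1 loop(s):
  loop 1: 8 segments, perimeter = 13.6800
Total perimeter = 13.680


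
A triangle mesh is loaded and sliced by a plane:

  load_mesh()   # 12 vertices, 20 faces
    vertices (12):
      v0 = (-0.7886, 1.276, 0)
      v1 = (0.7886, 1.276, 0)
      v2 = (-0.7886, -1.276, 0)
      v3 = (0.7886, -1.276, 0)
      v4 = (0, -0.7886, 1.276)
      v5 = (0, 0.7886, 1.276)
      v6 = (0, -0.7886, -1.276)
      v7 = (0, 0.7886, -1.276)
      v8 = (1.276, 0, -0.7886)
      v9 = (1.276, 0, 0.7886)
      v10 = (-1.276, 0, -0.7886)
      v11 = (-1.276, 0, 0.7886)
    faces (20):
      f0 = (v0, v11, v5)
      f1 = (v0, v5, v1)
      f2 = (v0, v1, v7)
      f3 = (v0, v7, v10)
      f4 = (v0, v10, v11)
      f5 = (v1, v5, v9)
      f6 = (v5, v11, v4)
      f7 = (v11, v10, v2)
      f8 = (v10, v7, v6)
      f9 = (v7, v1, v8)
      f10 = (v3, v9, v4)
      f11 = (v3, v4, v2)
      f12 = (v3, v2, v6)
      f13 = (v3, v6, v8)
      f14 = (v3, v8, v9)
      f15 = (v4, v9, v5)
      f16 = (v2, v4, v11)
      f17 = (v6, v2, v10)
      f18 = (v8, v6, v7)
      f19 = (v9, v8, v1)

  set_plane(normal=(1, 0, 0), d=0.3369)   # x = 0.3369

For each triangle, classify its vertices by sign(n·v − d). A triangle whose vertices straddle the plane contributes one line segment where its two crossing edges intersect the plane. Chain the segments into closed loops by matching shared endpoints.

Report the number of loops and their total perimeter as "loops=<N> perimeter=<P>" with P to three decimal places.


loops=1 perimeter=7.807

Straddling triangles (10 of 20):
  (v0,v5,v1) [--+] → (0.3369, 0.996824, 0.730876)–(0.3369, 1.276, 0)  len=0.7824
  (v0,v1,v7) [-+-] → (0.3369, 1.276, 0)–(0.3369, 0.996824, -0.730876)  len=0.7824
  (v1,v5,v9) [+-+] → (0.3369, 0.996824, 0.730876)–(0.3369, 0.580387, 1.14731)  len=0.5889
  (v7,v1,v8) [-++] → (0.3369, 0.996824, -0.730876)–(0.3369, 0.580387, -1.14731)  len=0.5889
  (v3,v9,v4) [++-] → (0.3369, -0.580387, 1.14731)–(0.3369, -0.996824, 0.730876)  len=0.5889
  (v3,v4,v2) [+--] → (0.3369, -0.996824, 0.730876)–(0.3369, -1.276, 0)  len=0.7824
  (v3,v2,v6) [+--] → (0.3369, -1.276, 0)–(0.3369, -0.996824, -0.730876)  len=0.7824
  (v3,v6,v8) [+-+] → (0.3369, -0.996824, -0.730876)–(0.3369, -0.580387, -1.14731)  len=0.5889
  (v4,v9,v5) [-+-] → (0.3369, -0.580387, 1.14731)–(0.3369, 0.580387, 1.14731)  len=1.1608
  (v8,v6,v7) [+--] → (0.3369, -0.580387, -1.14731)–(0.3369, 0.580387, -1.14731)  len=1.1608

Chained into 1 loop(s):
  loop 1: 10 segments, perimeter = 7.8068
Total perimeter = 7.807


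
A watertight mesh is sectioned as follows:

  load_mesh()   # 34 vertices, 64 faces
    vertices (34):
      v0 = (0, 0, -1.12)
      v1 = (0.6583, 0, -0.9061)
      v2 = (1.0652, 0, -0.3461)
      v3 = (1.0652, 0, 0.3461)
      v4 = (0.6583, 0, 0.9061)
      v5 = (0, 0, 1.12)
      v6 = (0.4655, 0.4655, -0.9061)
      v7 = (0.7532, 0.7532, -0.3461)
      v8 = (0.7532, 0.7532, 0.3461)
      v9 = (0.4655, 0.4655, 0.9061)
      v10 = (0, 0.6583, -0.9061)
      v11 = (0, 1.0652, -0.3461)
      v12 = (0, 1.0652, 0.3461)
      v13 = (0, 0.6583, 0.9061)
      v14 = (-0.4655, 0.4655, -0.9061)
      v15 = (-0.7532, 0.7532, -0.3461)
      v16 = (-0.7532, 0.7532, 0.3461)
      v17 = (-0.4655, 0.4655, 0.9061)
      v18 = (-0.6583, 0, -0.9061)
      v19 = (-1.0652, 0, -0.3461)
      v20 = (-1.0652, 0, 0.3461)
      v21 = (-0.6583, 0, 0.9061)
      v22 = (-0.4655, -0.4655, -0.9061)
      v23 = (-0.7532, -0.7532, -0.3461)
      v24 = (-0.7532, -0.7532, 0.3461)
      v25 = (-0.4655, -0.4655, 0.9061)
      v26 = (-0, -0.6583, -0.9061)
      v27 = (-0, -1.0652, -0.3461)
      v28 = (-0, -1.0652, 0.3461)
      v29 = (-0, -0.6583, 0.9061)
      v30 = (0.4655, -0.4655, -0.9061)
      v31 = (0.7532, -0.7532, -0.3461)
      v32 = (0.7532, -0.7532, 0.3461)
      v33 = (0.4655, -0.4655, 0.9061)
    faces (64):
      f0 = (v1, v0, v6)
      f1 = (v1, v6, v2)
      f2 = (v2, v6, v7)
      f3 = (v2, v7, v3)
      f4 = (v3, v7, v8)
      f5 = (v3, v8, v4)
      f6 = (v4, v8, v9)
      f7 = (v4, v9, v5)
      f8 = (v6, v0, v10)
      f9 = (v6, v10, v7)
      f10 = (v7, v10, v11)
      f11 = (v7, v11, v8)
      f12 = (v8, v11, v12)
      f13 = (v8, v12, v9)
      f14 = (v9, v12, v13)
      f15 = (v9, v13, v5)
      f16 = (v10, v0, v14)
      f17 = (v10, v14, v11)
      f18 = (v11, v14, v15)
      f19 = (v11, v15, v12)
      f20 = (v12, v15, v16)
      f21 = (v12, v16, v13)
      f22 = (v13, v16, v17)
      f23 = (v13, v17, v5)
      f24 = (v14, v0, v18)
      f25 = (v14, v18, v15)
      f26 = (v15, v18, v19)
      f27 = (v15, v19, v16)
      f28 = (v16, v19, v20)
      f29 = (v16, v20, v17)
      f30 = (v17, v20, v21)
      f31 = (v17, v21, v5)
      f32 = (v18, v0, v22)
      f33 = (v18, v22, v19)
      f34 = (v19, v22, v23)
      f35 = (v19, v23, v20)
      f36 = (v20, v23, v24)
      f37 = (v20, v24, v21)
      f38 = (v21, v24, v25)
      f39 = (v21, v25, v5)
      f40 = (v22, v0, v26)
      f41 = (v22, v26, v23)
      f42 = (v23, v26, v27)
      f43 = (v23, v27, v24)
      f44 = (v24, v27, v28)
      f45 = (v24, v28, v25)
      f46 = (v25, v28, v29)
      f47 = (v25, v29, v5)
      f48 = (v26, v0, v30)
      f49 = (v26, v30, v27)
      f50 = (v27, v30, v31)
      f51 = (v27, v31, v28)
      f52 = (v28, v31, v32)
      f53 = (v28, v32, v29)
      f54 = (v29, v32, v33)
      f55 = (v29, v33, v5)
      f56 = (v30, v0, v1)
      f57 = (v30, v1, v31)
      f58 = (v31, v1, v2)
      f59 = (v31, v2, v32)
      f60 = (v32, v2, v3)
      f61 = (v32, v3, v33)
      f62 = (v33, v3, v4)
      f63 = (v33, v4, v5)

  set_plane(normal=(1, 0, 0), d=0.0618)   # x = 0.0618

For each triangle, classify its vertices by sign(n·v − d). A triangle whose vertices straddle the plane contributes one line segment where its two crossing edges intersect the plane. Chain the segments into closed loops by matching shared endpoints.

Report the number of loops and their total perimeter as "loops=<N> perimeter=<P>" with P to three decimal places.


loops=1 perimeter=6.804

Straddling triangles (20 of 64):
  (v1,v0,v6) [+-+] → (0.0618, 0, -1.09992)–(0.0618, 0.0618, -1.0916)  len=0.0624
  (v4,v9,v5) [++-] → (0.0618, 0.0618, 1.0916)–(0.0618, 0, 1.09992)  len=0.0624
  (v6,v0,v10) [+--] → (0.0618, 0.0618, -1.0916)–(0.0618, 0.632704, -0.9061)  len=0.6003
  (v6,v10,v7) [+-+] → (0.0618, 0.632704, -0.9061)–(0.0618, 0.666087, -0.860152)  len=0.0568
  (v7,v10,v11) [+--] → (0.0618, 0.666087, -0.860152)–(0.0618, 1.0396, -0.3461)  len=0.6354
  (v7,v11,v8) [+-+] → (0.0618, 1.0396, -0.3461)–(0.0618, 1.0396, -0.289305)  len=0.0568
  (v8,v11,v12) [+--] → (0.0618, 1.0396, -0.289305)–(0.0618, 1.0396, 0.3461)  len=0.6354
  (v8,v12,v9) [+-+] → (0.0618, 1.0396, 0.3461)–(0.0618, 0.985584, 0.420446)  len=0.0919
  (v9,v12,v13) [+--] → (0.0618, 0.985584, 0.420446)–(0.0618, 0.632704, 0.9061)  len=0.6003
  (v9,v13,v5) [+--] → (0.0618, 0.632704, 0.9061)–(0.0618, 0.0618, 1.0916)  len=0.6003
  (v26,v0,v30) [--+] → (0.0618, -0.0618, -1.0916)–(0.0618, -0.632704, -0.9061)  len=0.6003
  (v26,v30,v27) [-+-] → (0.0618, -0.632704, -0.9061)–(0.0618, -0.985584, -0.420446)  len=0.6003
  (v27,v30,v31) [-++] → (0.0618, -0.985584, -0.420446)–(0.0618, -1.0396, -0.3461)  len=0.0919
  (v27,v31,v28) [-+-] → (0.0618, -1.0396, -0.3461)–(0.0618, -1.0396, 0.289305)  len=0.6354
  (v28,v31,v32) [-++] → (0.0618, -1.0396, 0.289305)–(0.0618, -1.0396, 0.3461)  len=0.0568
  (v28,v32,v29) [-+-] → (0.0618, -1.0396, 0.3461)–(0.0618, -0.666087, 0.860152)  len=0.6354
  (v29,v32,v33) [-++] → (0.0618, -0.666087, 0.860152)–(0.0618, -0.632704, 0.9061)  len=0.0568
  (v29,v33,v5) [-+-] → (0.0618, -0.632704, 0.9061)–(0.0618, -0.0618, 1.0916)  len=0.6003
  (v30,v0,v1) [+-+] → (0.0618, -0.0618, -1.0916)–(0.0618, 0, -1.09992)  len=0.0624
  (v33,v4,v5) [++-] → (0.0618, 0, 1.09992)–(0.0618, -0.0618, 1.0916)  len=0.0624

Chained into 1 loop(s):
  loop 1: 20 segments, perimeter = 6.8038
Total perimeter = 6.804


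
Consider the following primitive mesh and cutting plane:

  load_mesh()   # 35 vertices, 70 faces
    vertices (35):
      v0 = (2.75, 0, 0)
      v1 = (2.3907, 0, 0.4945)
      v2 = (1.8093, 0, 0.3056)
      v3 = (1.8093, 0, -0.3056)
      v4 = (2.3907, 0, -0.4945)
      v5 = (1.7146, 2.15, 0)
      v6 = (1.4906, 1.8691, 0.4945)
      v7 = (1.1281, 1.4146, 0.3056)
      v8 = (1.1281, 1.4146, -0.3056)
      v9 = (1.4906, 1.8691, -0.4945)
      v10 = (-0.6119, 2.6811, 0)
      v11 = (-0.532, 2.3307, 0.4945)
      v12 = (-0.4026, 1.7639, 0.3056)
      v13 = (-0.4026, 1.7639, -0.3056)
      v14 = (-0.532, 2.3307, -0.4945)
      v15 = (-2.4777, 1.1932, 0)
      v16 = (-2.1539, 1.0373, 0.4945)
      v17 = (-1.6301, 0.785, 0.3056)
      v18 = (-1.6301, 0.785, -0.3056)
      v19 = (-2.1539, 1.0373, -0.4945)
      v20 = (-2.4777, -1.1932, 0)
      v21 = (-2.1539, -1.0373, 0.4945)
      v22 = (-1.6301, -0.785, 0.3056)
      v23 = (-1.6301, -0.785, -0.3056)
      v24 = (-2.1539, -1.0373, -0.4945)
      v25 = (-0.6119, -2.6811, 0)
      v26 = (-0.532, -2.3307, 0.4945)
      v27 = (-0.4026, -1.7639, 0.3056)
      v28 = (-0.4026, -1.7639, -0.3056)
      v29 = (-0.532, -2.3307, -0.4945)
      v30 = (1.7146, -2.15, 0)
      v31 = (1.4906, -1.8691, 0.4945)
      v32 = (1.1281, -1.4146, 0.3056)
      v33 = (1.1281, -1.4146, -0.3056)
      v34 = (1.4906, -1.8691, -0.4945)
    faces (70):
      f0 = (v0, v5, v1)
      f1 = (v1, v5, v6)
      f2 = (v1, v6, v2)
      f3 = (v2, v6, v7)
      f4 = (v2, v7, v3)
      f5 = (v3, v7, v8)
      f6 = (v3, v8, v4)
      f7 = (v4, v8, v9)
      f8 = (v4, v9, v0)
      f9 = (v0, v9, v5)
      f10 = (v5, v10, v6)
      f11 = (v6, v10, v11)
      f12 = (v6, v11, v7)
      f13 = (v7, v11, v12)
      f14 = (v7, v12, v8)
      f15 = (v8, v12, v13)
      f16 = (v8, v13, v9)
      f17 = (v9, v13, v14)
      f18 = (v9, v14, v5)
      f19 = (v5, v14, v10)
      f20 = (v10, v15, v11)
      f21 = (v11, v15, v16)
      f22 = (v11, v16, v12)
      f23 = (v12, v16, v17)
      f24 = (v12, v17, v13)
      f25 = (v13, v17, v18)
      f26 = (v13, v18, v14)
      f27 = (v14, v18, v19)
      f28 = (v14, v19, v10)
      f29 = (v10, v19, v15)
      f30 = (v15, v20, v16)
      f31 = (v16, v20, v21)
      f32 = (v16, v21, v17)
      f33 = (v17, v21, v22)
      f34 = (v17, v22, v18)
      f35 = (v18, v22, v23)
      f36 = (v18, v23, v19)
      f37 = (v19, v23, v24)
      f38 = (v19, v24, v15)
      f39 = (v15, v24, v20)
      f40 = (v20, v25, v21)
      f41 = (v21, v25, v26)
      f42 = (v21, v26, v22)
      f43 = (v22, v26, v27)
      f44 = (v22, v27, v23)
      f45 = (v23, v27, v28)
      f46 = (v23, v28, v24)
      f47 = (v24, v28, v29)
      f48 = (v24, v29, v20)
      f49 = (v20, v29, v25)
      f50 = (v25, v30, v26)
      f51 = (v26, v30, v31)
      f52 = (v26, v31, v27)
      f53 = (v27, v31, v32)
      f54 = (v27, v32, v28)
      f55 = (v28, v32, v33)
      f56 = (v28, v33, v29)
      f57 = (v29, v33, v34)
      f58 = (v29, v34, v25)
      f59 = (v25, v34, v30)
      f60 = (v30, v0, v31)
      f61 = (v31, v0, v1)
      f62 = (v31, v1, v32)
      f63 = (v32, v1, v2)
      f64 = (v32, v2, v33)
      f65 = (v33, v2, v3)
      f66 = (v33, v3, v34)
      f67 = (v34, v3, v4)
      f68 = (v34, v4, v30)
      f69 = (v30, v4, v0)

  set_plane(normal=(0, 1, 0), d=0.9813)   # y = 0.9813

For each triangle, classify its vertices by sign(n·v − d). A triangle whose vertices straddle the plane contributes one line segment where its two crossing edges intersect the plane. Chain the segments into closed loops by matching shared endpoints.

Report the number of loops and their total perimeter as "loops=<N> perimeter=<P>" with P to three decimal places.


Straddling triangles (22 of 70):
  (v0,v5,v1) [-+-] → (2.27742, 0.9813, 0)–(2.08212, 0.9813, 0.268801)  len=0.3323
  (v1,v5,v6) [-++] → (2.08212, 0.9813, 0.268801)–(1.91814, 0.9813, 0.4945)  len=0.2790
  (v1,v6,v2) [-+-] → (1.91814, 0.9813, 0.4945)–(1.64198, 0.9813, 0.404775)  len=0.2904
  (v2,v6,v7) [-++] → (1.64198, 0.9813, 0.404775)–(1.33676, 0.9813, 0.3056)  len=0.3209
  (v2,v7,v3) [-+-] → (1.33676, 0.9813, 0.3056)–(1.33676, 0.9813, 0.118386)  len=0.1872
  (v3,v7,v8) [-++] → (1.33676, 0.9813, 0.118386)–(1.33676, 0.9813, -0.3056)  len=0.4240
  (v3,v8,v4) [-+-] → (1.33676, 0.9813, -0.3056)–(1.51484, 0.9813, -0.363461)  len=0.1873
  (v4,v8,v9) [-++] → (1.51484, 0.9813, -0.363461)–(1.91814, 0.9813, -0.4945)  len=0.4240
  (v4,v9,v0) [-+-] → (1.91814, 0.9813, -0.4945)–(2.0888, 0.9813, -0.259618)  len=0.2903
  (v0,v9,v5) [-++] → (2.0888, 0.9813, -0.259618)–(2.27742, 0.9813, 0)  len=0.3209
  (v12,v16,v17) [++-] → (-2.03764, 0.9813, 0.452572)–(-1.38395, 0.9813, 0.3056)  len=0.6700
  (v12,v17,v13) [+-+] → (-1.38395, 0.9813, 0.3056)–(-1.38395, 0.9813, 0.183035)  len=0.1226
  (v13,v17,v18) [+--] → (-1.38395, 0.9813, 0.183035)–(-1.38395, 0.9813, -0.3056)  len=0.4886
  (v13,v18,v14) [+-+] → (-1.38395, 0.9813, -0.3056)–(-1.49064, 0.9813, -0.32959)  len=0.1094
  (v14,v18,v19) [+-+] → (-1.49064, 0.9813, -0.32959)–(-2.03764, 0.9813, -0.452572)  len=0.5606
  (v15,v20,v16) [+-+] → (-2.4777, 0.9813, 0)–(-2.16203, 0.9813, 0.482085)  len=0.5762
  (v16,v20,v21) [+--] → (-2.16203, 0.9813, 0.482085)–(-2.1539, 0.9813, 0.4945)  len=0.0148
  (v16,v21,v17) [+--] → (-2.1539, 0.9813, 0.4945)–(-2.03764, 0.9813, 0.452572)  len=0.1236
  (v18,v23,v19) [--+] → (-2.1378, 0.9813, -0.488695)–(-2.03764, 0.9813, -0.452572)  len=0.1065
  (v19,v23,v24) [+--] → (-2.1378, 0.9813, -0.488695)–(-2.1539, 0.9813, -0.4945)  len=0.0171
  (v19,v24,v15) [+-+] → (-2.1539, 0.9813, -0.4945)–(-2.44694, 0.9813, -0.0469781)  len=0.5349
  (v15,v24,v20) [+--] → (-2.44694, 0.9813, -0.0469781)–(-2.4777, 0.9813, 0)  len=0.0562

Chained into 2 loop(s):
  loop 1: 10 segments, perimeter = 3.0563
  loop 2: 12 segments, perimeter = 3.3806
Total perimeter = 6.437

loops=2 perimeter=6.437
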